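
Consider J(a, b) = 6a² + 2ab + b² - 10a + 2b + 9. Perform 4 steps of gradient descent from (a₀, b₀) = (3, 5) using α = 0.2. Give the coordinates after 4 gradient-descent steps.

∇J = (12a + 2b - 10, 2a + 2b + 2)
(a₁, b₁) = (3, 5) − 0.2·(36, 18) = (-4.2, 1.4)
(a₂, b₂) = (-4.2, 1.4) − 0.2·(-57.6, -3.6) = (7.32, 2.12)
(a₃, b₃) = (7.32, 2.12) − 0.2·(82.08, 20.88) = (-9.096, -2.056)
(a₄, b₄) = (-9.096, -2.056) − 0.2·(-123.264, -20.304) = (15.5568, 2.0048)

(15.5568, 2.0048)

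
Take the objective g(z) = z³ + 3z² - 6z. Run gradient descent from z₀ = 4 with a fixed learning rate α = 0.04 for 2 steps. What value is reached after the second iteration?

1.051648

g′(z) = 3z² + 6z - 6
z₁ = 4 − 0.04·66 = 1.36
z₂ = 1.36 − 0.04·7.7088 = 1.051648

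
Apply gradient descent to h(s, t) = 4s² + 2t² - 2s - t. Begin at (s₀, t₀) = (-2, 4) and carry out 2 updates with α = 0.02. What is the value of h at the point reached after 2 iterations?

∇h = (8s - 2, 4t - 1)
Step 1: at (-2, 4), ∇h = (-18, 15) → (-2, 4) − 0.02·(-18, 15) = (-1.64, 3.7)
Step 2: at (-1.64, 3.7), ∇h = (-15.12, 13.8) → (-1.64, 3.7) − 0.02·(-15.12, 13.8) = (-1.3376, 3.424)
h(-1.3376, 3.424) = 29.85544704

29.85544704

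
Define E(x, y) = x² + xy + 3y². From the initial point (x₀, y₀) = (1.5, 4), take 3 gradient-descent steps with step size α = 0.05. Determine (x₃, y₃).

∇E = (2x + y, x + 6y)
(x₁, y₁) = (1.5, 4) − 0.05·(7, 25.5) = (1.15, 2.725)
(x₂, y₂) = (1.15, 2.725) − 0.05·(5.025, 17.5) = (0.89875, 1.85)
(x₃, y₃) = (0.89875, 1.85) − 0.05·(3.6475, 11.99875) = (0.716375, 1.2500625)

(0.716375, 1.2500625)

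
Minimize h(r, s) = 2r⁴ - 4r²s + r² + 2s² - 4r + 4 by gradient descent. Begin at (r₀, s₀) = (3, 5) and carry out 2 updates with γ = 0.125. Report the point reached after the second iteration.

∇h = (8r³ - 8rs + 2r - 4, -4r² + 4s)
(r₁, s₁) = (3, 5) − 0.125·(98, -16) = (-9.25, 7)
(r₂, s₂) = (-9.25, 7) − 0.125·(-5836.125, -314.25) = (720.265625, 46.28125)

(720.265625, 46.28125)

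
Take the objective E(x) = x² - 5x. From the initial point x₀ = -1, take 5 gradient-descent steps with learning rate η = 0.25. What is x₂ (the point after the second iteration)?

1.625

E′(x) = 2x - 5
x₁ = -1 − 0.25·(-7) = 0.75
x₂ = 0.75 − 0.25·(-3.5) = 1.625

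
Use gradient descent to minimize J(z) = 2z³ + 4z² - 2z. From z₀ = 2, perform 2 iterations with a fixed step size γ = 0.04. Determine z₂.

0.351104

J′(z) = 6z² + 8z - 2
Step 1: J′(2) = 38; z₁ = 2 − 0.04·38 = 0.48
Step 2: J′(0.48) = 3.2224; z₂ = 0.48 − 0.04·3.2224 = 0.351104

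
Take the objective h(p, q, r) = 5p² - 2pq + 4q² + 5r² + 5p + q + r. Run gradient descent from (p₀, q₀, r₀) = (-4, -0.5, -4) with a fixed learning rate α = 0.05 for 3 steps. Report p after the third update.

-1.0605

∇h = (10p - 2q + 5, -2p + 8q + 1, 10r + 1)
Step 1: at (-4, -0.5, -4), ∇h = (-34, 5, -39) → (-4, -0.5, -4) − 0.05·(-34, 5, -39) = (-2.3, -0.75, -2.05)
Step 2: at (-2.3, -0.75, -2.05), ∇h = (-16.5, -0.4, -19.5) → (-2.3, -0.75, -2.05) − 0.05·(-16.5, -0.4, -19.5) = (-1.475, -0.73, -1.075)
Step 3: at (-1.475, -0.73, -1.075), ∇h = (-8.29, -1.89, -9.75) → (-1.475, -0.73, -1.075) − 0.05·(-8.29, -1.89, -9.75) = (-1.0605, -0.6355, -0.5875)
p = -1.0605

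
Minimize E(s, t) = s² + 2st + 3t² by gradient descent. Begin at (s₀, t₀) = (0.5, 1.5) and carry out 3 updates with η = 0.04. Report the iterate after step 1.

∇E = (2s + 2t, 2s + 6t)
(s₁, t₁) = (0.5, 1.5) − 0.04·(4, 10) = (0.34, 1.1)

(0.34, 1.1)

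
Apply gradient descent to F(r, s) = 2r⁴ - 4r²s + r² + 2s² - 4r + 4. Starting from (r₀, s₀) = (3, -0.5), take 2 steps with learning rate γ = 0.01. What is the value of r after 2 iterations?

∇F = (8r³ - 8rs + 2r - 4, -4r² + 4s)
Step 1: at (3, -0.5), ∇F = (230, -38) → (3, -0.5) − 0.01·(230, -38) = (0.7, -0.12)
Step 2: at (0.7, -0.12), ∇F = (0.816, -2.44) → (0.7, -0.12) − 0.01·(0.816, -2.44) = (0.69184, -0.0956)
r = 0.69184

0.69184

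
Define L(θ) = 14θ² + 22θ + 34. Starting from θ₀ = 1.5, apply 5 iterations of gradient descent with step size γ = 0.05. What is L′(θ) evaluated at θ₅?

-0.65536

L′(θ) = 28θ + 22
Step 1: L′(1.5) = 64; θ₁ = 1.5 − 0.05·64 = -1.7
Step 2: L′(-1.7) = -25.6; θ₂ = -1.7 − 0.05·(-25.6) = -0.42
Step 3: L′(-0.42) = 10.24; θ₃ = -0.42 − 0.05·10.24 = -0.932
Step 4: L′(-0.932) = -4.096; θ₄ = -0.932 − 0.05·(-4.096) = -0.7272
Step 5: L′(-0.7272) = 1.6384; θ₅ = -0.7272 − 0.05·1.6384 = -0.80912
L′(θ) at (-0.80912) = -0.65536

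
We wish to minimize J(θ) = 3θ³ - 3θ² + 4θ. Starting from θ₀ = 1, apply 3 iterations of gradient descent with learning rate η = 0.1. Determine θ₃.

J′(θ) = 9θ² - 6θ + 4
θ₁ = 1 − 0.1·7 = 0.3
θ₂ = 0.3 − 0.1·3.01 = -0.001
θ₃ = -0.001 − 0.1·4.006009 = -0.4016009

-0.4016009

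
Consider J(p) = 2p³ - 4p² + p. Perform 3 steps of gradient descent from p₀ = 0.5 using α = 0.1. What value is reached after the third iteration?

J′(p) = 6p² - 8p + 1
p₁ = 0.5 − 0.1·(-1.5) = 0.65
p₂ = 0.65 − 0.1·(-1.665) = 0.8165
p₃ = 0.8165 − 0.1·(-1.5319665) = 0.96969665

0.96969665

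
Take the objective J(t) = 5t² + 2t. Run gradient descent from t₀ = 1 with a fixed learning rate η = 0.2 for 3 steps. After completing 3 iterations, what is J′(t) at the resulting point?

-12

J′(t) = 10t + 2
Step 1: J′(1) = 12; t₁ = 1 − 0.2·12 = -1.4
Step 2: J′(-1.4) = -12; t₂ = -1.4 − 0.2·(-12) = 1
Step 3: J′(1) = 12; t₃ = 1 − 0.2·12 = -1.4
J′(t) at (-1.4) = -12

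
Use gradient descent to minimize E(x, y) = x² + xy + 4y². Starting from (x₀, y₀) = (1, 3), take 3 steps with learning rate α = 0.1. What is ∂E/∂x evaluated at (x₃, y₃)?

∇E = (2x + y, x + 8y)
(x₁, y₁) = (1, 3) − 0.1·(5, 25) = (0.5, 0.5)
(x₂, y₂) = (0.5, 0.5) − 0.1·(1.5, 4.5) = (0.35, 0.05)
(x₃, y₃) = (0.35, 0.05) − 0.1·(0.75, 0.75) = (0.275, -0.025)
∂E/∂x at (0.275, -0.025) = 0.525

0.525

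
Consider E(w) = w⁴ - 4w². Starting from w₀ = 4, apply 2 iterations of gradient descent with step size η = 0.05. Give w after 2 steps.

E′(w) = 4w³ - 8w
w₁ = 4 − 0.05·224 = -7.2
w₂ = -7.2 − 0.05·(-1435.392) = 64.5696

64.5696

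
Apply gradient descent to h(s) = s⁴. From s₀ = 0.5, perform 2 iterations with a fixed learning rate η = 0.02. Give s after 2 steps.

0.48058808

h′(s) = 4s³
Step 1: h′(0.5) = 0.5; s₁ = 0.5 − 0.02·0.5 = 0.49
Step 2: h′(0.49) = 0.470596; s₂ = 0.49 − 0.02·0.470596 = 0.48058808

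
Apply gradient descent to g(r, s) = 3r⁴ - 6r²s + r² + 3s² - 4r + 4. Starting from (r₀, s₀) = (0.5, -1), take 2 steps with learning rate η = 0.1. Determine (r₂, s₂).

(0.42485, -0.0985)

∇g = (12r³ - 12rs + 2r - 4, -6r² + 6s)
Step 1: at (0.5, -1), ∇g = (4.5, -7.5) → (0.5, -1) − 0.1·(4.5, -7.5) = (0.05, -0.25)
Step 2: at (0.05, -0.25), ∇g = (-3.7485, -1.515) → (0.05, -0.25) − 0.1·(-3.7485, -1.515) = (0.42485, -0.0985)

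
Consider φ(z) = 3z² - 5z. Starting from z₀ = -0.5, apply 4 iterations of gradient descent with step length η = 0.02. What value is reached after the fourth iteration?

0.03373952

φ′(z) = 6z - 5
Step 1: φ′(-0.5) = -8; z₁ = -0.5 − 0.02·(-8) = -0.34
Step 2: φ′(-0.34) = -7.04; z₂ = -0.34 − 0.02·(-7.04) = -0.1992
Step 3: φ′(-0.1992) = -6.1952; z₃ = -0.1992 − 0.02·(-6.1952) = -0.075296
Step 4: φ′(-0.075296) = -5.451776; z₄ = -0.075296 − 0.02·(-5.451776) = 0.03373952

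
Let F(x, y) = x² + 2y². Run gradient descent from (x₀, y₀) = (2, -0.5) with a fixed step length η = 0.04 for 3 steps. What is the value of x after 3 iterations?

∇F = (2x, 4y)
Step 1: at (2, -0.5), ∇F = (4, -2) → (2, -0.5) − 0.04·(4, -2) = (1.84, -0.42)
Step 2: at (1.84, -0.42), ∇F = (3.68, -1.68) → (1.84, -0.42) − 0.04·(3.68, -1.68) = (1.6928, -0.3528)
Step 3: at (1.6928, -0.3528), ∇F = (3.3856, -1.4112) → (1.6928, -0.3528) − 0.04·(3.3856, -1.4112) = (1.557376, -0.296352)
x = 1.557376

1.557376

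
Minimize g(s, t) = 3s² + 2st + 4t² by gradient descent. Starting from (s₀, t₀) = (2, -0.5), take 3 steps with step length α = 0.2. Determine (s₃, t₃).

(-0.2, -0.324)

∇g = (6s + 2t, 2s + 8t)
Step 1: at (2, -0.5), ∇g = (11, 0) → (2, -0.5) − 0.2·(11, 0) = (-0.2, -0.5)
Step 2: at (-0.2, -0.5), ∇g = (-2.2, -4.4) → (-0.2, -0.5) − 0.2·(-2.2, -4.4) = (0.24, 0.38)
Step 3: at (0.24, 0.38), ∇g = (2.2, 3.52) → (0.24, 0.38) − 0.2·(2.2, 3.52) = (-0.2, -0.324)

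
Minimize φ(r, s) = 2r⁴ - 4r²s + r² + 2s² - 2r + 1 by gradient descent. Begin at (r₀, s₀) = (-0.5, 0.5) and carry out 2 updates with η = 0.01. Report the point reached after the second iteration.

∇φ = (8r³ - 8rs + 2r - 2, -4r² + 4s)
(r₁, s₁) = (-0.5, 0.5) − 0.01·(-2, 1) = (-0.48, 0.49)
(r₂, s₂) = (-0.48, 0.49) − 0.01·(-1.963136, 1.0384) = (-0.46036864, 0.479616)

(-0.46036864, 0.479616)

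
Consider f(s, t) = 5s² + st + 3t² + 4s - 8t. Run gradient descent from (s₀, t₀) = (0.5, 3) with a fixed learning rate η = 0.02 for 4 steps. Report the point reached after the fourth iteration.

(-0.18865912, 2.32220208)

∇f = (10s + t + 4, s + 6t - 8)
(s₁, t₁) = (0.5, 3) − 0.02·(12, 10.5) = (0.26, 2.79)
(s₂, t₂) = (0.26, 2.79) − 0.02·(9.39, 9) = (0.0722, 2.61)
(s₃, t₃) = (0.0722, 2.61) − 0.02·(7.332, 7.7322) = (-0.07444, 2.455356)
(s₄, t₄) = (-0.07444, 2.455356) − 0.02·(5.710956, 6.657696) = (-0.18865912, 2.32220208)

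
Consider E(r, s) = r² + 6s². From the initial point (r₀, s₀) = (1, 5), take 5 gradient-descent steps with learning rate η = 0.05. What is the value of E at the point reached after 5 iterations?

0.3644070801

∇E = (2r, 12s)
(r₁, s₁) = (1, 5) − 0.05·(2, 60) = (0.9, 2)
(r₂, s₂) = (0.9, 2) − 0.05·(1.8, 24) = (0.81, 0.8)
(r₃, s₃) = (0.81, 0.8) − 0.05·(1.62, 9.6) = (0.729, 0.32)
(r₄, s₄) = (0.729, 0.32) − 0.05·(1.458, 3.84) = (0.6561, 0.128)
(r₅, s₅) = (0.6561, 0.128) − 0.05·(1.3122, 1.536) = (0.59049, 0.0512)
E(0.59049, 0.0512) = 0.3644070801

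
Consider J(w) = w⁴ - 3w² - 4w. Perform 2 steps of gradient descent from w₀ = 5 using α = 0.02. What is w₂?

1.69132544

J′(w) = 4w³ - 6w - 4
w₁ = 5 − 0.02·466 = -4.32
w₂ = -4.32 − 0.02·(-300.566272) = 1.69132544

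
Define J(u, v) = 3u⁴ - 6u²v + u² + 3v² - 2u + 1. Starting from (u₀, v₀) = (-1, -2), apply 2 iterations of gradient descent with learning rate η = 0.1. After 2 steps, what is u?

∇J = (12u³ - 12uv + 2u - 2, -6u² + 6v)
(u₁, v₁) = (-1, -2) − 0.1·(-40, -18) = (3, -0.2)
(u₂, v₂) = (3, -0.2) − 0.1·(335.2, -55.2) = (-30.52, 5.32)
u = -30.52

-30.52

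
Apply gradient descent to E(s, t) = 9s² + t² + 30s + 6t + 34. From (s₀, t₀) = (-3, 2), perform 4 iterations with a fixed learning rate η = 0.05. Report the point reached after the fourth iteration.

∇E = (18s + 30, 2t + 6)
Step 1: at (-3, 2), ∇E = (-24, 10) → (-3, 2) − 0.05·(-24, 10) = (-1.8, 1.5)
Step 2: at (-1.8, 1.5), ∇E = (-2.4, 9) → (-1.8, 1.5) − 0.05·(-2.4, 9) = (-1.68, 1.05)
Step 3: at (-1.68, 1.05), ∇E = (-0.24, 8.1) → (-1.68, 1.05) − 0.05·(-0.24, 8.1) = (-1.668, 0.645)
Step 4: at (-1.668, 0.645), ∇E = (-0.024, 7.29) → (-1.668, 0.645) − 0.05·(-0.024, 7.29) = (-1.6668, 0.2805)

(-1.6668, 0.2805)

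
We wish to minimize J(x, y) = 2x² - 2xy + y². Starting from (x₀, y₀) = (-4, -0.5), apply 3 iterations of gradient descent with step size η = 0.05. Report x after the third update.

-2.257

∇J = (4x - 2y, -2x + 2y)
(x₁, y₁) = (-4, -0.5) − 0.05·(-15, 7) = (-3.25, -0.85)
(x₂, y₂) = (-3.25, -0.85) − 0.05·(-11.3, 4.8) = (-2.685, -1.09)
(x₃, y₃) = (-2.685, -1.09) − 0.05·(-8.56, 3.19) = (-2.257, -1.2495)
x = -2.257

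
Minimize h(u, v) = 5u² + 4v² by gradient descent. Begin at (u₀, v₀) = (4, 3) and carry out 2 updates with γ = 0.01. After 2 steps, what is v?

2.5392

∇h = (10u, 8v)
(u₁, v₁) = (4, 3) − 0.01·(40, 24) = (3.6, 2.76)
(u₂, v₂) = (3.6, 2.76) − 0.01·(36, 22.08) = (3.24, 2.5392)
v = 2.5392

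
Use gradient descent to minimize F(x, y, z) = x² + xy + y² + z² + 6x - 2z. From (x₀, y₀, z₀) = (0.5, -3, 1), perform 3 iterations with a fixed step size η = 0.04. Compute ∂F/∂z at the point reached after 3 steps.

0

∇F = (2x + y + 6, x + 2y, 2z - 2)
(x₁, y₁, z₁) = (0.5, -3, 1) − 0.04·(4, -5.5, 0) = (0.34, -2.78, 1)
(x₂, y₂, z₂) = (0.34, -2.78, 1) − 0.04·(3.9, -5.22, 0) = (0.184, -2.5712, 1)
(x₃, y₃, z₃) = (0.184, -2.5712, 1) − 0.04·(3.7968, -4.9584, 0) = (0.032128, -2.372864, 1)
∂F/∂z at (0.032128, -2.372864, 1) = 0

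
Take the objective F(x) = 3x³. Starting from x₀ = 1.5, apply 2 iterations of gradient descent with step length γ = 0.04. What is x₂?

0.518604

F′(x) = 9x²
x₁ = 1.5 − 0.04·20.25 = 0.69
x₂ = 0.69 − 0.04·4.2849 = 0.518604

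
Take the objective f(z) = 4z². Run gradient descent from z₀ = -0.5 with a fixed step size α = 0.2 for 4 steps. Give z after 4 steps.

-0.0648

f′(z) = 8z
z₁ = -0.5 − 0.2·(-4) = 0.3
z₂ = 0.3 − 0.2·2.4 = -0.18
z₃ = -0.18 − 0.2·(-1.44) = 0.108
z₄ = 0.108 − 0.2·0.864 = -0.0648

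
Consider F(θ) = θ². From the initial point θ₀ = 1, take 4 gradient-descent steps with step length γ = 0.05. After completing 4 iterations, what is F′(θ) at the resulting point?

1.3122

F′(θ) = 2θ
Step 1: F′(1) = 2; θ₁ = 1 − 0.05·2 = 0.9
Step 2: F′(0.9) = 1.8; θ₂ = 0.9 − 0.05·1.8 = 0.81
Step 3: F′(0.81) = 1.62; θ₃ = 0.81 − 0.05·1.62 = 0.729
Step 4: F′(0.729) = 1.458; θ₄ = 0.729 − 0.05·1.458 = 0.6561
F′(θ) at (0.6561) = 1.3122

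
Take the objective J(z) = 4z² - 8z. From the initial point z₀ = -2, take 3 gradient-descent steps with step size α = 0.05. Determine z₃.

J′(z) = 8z - 8
Step 1: J′(-2) = -24; z₁ = -2 − 0.05·(-24) = -0.8
Step 2: J′(-0.8) = -14.4; z₂ = -0.8 − 0.05·(-14.4) = -0.08
Step 3: J′(-0.08) = -8.64; z₃ = -0.08 − 0.05·(-8.64) = 0.352

0.352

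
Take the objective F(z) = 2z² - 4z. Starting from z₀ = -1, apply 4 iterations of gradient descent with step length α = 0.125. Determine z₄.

0.875

F′(z) = 4z - 4
Step 1: F′(-1) = -8; z₁ = -1 − 0.125·(-8) = 0
Step 2: F′(0) = -4; z₂ = 0 − 0.125·(-4) = 0.5
Step 3: F′(0.5) = -2; z₃ = 0.5 − 0.125·(-2) = 0.75
Step 4: F′(0.75) = -1; z₄ = 0.75 − 0.125·(-1) = 0.875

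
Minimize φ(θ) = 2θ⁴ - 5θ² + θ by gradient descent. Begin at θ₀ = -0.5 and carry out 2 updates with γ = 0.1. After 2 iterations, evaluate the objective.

-4.0378

φ′(θ) = 8θ³ - 10θ + 1
Step 1: φ′(-0.5) = 5; θ₁ = -0.5 − 0.1·5 = -1
Step 2: φ′(-1) = 3; θ₂ = -1 − 0.1·3 = -1.3
φ(-1.3) = -4.0378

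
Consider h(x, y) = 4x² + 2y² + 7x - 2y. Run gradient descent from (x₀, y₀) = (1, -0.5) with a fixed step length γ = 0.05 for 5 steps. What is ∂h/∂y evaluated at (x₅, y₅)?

-1.31072

∇h = (8x + 7, 4y - 2)
Step 1: at (1, -0.5), ∇h = (15, -4) → (1, -0.5) − 0.05·(15, -4) = (0.25, -0.3)
Step 2: at (0.25, -0.3), ∇h = (9, -3.2) → (0.25, -0.3) − 0.05·(9, -3.2) = (-0.2, -0.14)
Step 3: at (-0.2, -0.14), ∇h = (5.4, -2.56) → (-0.2, -0.14) − 0.05·(5.4, -2.56) = (-0.47, -0.012)
Step 4: at (-0.47, -0.012), ∇h = (3.24, -2.048) → (-0.47, -0.012) − 0.05·(3.24, -2.048) = (-0.632, 0.0904)
Step 5: at (-0.632, 0.0904), ∇h = (1.944, -1.6384) → (-0.632, 0.0904) − 0.05·(1.944, -1.6384) = (-0.7292, 0.17232)
∂h/∂y at (-0.7292, 0.17232) = -1.31072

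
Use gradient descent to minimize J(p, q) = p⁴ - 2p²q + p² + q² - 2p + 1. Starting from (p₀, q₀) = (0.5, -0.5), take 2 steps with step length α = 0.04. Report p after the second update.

0.47011328

∇J = (4p³ - 4pq + 2p - 2, -2p² + 2q)
Step 1: at (0.5, -0.5), ∇J = (0.5, -1.5) → (0.5, -0.5) − 0.04·(0.5, -1.5) = (0.48, -0.44)
Step 2: at (0.48, -0.44), ∇J = (0.247168, -1.3408) → (0.48, -0.44) − 0.04·(0.247168, -1.3408) = (0.47011328, -0.386368)
p = 0.47011328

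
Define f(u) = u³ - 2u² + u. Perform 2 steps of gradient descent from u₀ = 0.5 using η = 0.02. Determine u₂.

0.5100985

f′(u) = 3u² - 4u + 1
Step 1: f′(0.5) = -0.25; u₁ = 0.5 − 0.02·(-0.25) = 0.505
Step 2: f′(0.505) = -0.254925; u₂ = 0.505 − 0.02·(-0.254925) = 0.5100985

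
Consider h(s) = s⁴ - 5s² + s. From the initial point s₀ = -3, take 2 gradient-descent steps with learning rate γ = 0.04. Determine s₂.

0.07191808

h′(s) = 4s³ - 10s + 1
Step 1: h′(-3) = -77; s₁ = -3 − 0.04·(-77) = 0.08
Step 2: h′(0.08) = 0.202048; s₂ = 0.08 − 0.04·0.202048 = 0.07191808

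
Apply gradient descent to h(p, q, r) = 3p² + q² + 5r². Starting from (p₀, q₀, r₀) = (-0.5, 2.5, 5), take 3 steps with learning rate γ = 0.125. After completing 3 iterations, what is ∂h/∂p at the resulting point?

-0.046875

∇h = (6p, 2q, 10r)
Step 1: at (-0.5, 2.5, 5), ∇h = (-3, 5, 50) → (-0.5, 2.5, 5) − 0.125·(-3, 5, 50) = (-0.125, 1.875, -1.25)
Step 2: at (-0.125, 1.875, -1.25), ∇h = (-0.75, 3.75, -12.5) → (-0.125, 1.875, -1.25) − 0.125·(-0.75, 3.75, -12.5) = (-0.03125, 1.40625, 0.3125)
Step 3: at (-0.03125, 1.40625, 0.3125), ∇h = (-0.1875, 2.8125, 3.125) → (-0.03125, 1.40625, 0.3125) − 0.125·(-0.1875, 2.8125, 3.125) = (-0.0078125, 1.0546875, -0.078125)
∂h/∂p at (-0.0078125, 1.0546875, -0.078125) = -0.046875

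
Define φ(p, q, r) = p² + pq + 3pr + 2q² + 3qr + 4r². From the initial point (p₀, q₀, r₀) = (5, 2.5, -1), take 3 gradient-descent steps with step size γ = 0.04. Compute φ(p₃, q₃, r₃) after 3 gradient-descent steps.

∇φ = (2p + q + 3r, p + 4q + 3r, 3p + 3q + 8r)
(p₁, q₁, r₁) = (5, 2.5, -1) − 0.04·(9.5, 12, 14.5) = (4.62, 2.02, -1.58)
(p₂, q₂, r₂) = (4.62, 2.02, -1.58) − 0.04·(6.52, 7.96, 7.28) = (4.3592, 1.7016, -1.8712)
(p₃, q₃, r₃) = (4.3592, 1.7016, -1.8712) − 0.04·(4.8064, 5.552, 3.2128) = (4.166944, 1.47952, -1.999712)
φ(4.166944, 1.47952, -1.999712) = 10.027945023488

10.027945023488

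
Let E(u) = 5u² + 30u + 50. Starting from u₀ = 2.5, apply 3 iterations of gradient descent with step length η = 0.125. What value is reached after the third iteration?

-3.0859375

E′(u) = 10u + 30
Step 1: E′(2.5) = 55; u₁ = 2.5 − 0.125·55 = -4.375
Step 2: E′(-4.375) = -13.75; u₂ = -4.375 − 0.125·(-13.75) = -2.65625
Step 3: E′(-2.65625) = 3.4375; u₃ = -2.65625 − 0.125·3.4375 = -3.0859375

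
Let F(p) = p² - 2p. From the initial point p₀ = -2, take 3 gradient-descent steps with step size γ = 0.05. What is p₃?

F′(p) = 2p - 2
Step 1: F′(-2) = -6; p₁ = -2 − 0.05·(-6) = -1.7
Step 2: F′(-1.7) = -5.4; p₂ = -1.7 − 0.05·(-5.4) = -1.43
Step 3: F′(-1.43) = -4.86; p₃ = -1.43 − 0.05·(-4.86) = -1.187

-1.187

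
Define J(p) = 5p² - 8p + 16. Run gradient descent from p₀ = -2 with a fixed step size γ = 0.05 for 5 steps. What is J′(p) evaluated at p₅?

J′(p) = 10p - 8
p₁ = -2 − 0.05·(-28) = -0.6
p₂ = -0.6 − 0.05·(-14) = 0.1
p₃ = 0.1 − 0.05·(-7) = 0.45
p₄ = 0.45 − 0.05·(-3.5) = 0.625
p₅ = 0.625 − 0.05·(-1.75) = 0.7125
J′(p) at (0.7125) = -0.875

-0.875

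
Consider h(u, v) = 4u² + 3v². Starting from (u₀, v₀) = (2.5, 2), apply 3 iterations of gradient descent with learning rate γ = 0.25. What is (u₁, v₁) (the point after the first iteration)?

(-2.5, -1)

∇h = (8u, 6v)
(u₁, v₁) = (2.5, 2) − 0.25·(20, 12) = (-2.5, -1)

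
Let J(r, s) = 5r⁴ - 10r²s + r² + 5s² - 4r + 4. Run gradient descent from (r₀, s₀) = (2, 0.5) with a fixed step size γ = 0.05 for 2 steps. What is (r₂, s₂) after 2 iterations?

(109.45, 13.625)

∇J = (20r³ - 20rs + 2r - 4, -10r² + 10s)
(r₁, s₁) = (2, 0.5) − 0.05·(140, -35) = (-5, 2.25)
(r₂, s₂) = (-5, 2.25) − 0.05·(-2289, -227.5) = (109.45, 13.625)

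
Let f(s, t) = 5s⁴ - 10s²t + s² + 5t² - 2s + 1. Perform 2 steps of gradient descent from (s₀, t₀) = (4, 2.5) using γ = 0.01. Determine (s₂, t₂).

(52.5807712, 8.17096)

∇f = (20s³ - 20st + 2s - 2, -10s² + 10t)
(s₁, t₁) = (4, 2.5) − 0.01·(1086, -135) = (-6.86, 3.85)
(s₂, t₂) = (-6.86, 3.85) − 0.01·(-5944.07712, -432.096) = (52.5807712, 8.17096)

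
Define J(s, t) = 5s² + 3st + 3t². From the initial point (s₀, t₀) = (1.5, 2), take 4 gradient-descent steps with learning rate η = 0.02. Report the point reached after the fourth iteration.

(0.34997784, 1.01594336)

∇J = (10s + 3t, 3s + 6t)
Step 1: at (1.5, 2), ∇J = (21, 16.5) → (1.5, 2) − 0.02·(21, 16.5) = (1.08, 1.67)
Step 2: at (1.08, 1.67), ∇J = (15.81, 13.26) → (1.08, 1.67) − 0.02·(15.81, 13.26) = (0.7638, 1.4048)
Step 3: at (0.7638, 1.4048), ∇J = (11.8524, 10.7202) → (0.7638, 1.4048) − 0.02·(11.8524, 10.7202) = (0.526752, 1.190396)
Step 4: at (0.526752, 1.190396), ∇J = (8.838708, 8.722632) → (0.526752, 1.190396) − 0.02·(8.838708, 8.722632) = (0.34997784, 1.01594336)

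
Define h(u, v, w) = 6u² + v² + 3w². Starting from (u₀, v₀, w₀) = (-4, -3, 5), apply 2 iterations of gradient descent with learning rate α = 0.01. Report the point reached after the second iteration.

(-3.0976, -2.8812, 4.418)

∇h = (12u, 2v, 6w)
(u₁, v₁, w₁) = (-4, -3, 5) − 0.01·(-48, -6, 30) = (-3.52, -2.94, 4.7)
(u₂, v₂, w₂) = (-3.52, -2.94, 4.7) − 0.01·(-42.24, -5.88, 28.2) = (-3.0976, -2.8812, 4.418)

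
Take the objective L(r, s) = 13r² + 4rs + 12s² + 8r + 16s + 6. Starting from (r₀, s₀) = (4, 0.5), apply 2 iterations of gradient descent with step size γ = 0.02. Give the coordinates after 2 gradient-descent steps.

(0.696, -0.6552)

∇L = (26r + 4s + 8, 4r + 24s + 16)
Step 1: at (4, 0.5), ∇L = (114, 44) → (4, 0.5) − 0.02·(114, 44) = (1.72, -0.38)
Step 2: at (1.72, -0.38), ∇L = (51.2, 13.76) → (1.72, -0.38) − 0.02·(51.2, 13.76) = (0.696, -0.6552)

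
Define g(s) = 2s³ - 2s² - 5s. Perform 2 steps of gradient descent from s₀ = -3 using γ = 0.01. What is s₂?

g′(s) = 6s² - 4s - 5
s₁ = -3 − 0.01·61 = -3.61
s₂ = -3.61 − 0.01·87.6326 = -4.486326

-4.486326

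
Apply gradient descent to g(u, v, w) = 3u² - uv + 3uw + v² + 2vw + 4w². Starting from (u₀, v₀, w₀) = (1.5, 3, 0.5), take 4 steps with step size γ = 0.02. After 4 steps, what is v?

2.62943488

∇g = (6u - v + 3w, -u + 2v + 2w, 3u + 2v + 8w)
Step 1: at (1.5, 3, 0.5), ∇g = (7.5, 5.5, 14.5) → (1.5, 3, 0.5) − 0.02·(7.5, 5.5, 14.5) = (1.35, 2.89, 0.21)
Step 2: at (1.35, 2.89, 0.21), ∇g = (5.84, 4.85, 11.51) → (1.35, 2.89, 0.21) − 0.02·(5.84, 4.85, 11.51) = (1.2332, 2.793, -0.0202)
Step 3: at (1.2332, 2.793, -0.0202), ∇g = (4.5456, 4.3124, 9.124) → (1.2332, 2.793, -0.0202) − 0.02·(4.5456, 4.3124, 9.124) = (1.142288, 2.706752, -0.20268)
Step 4: at (1.142288, 2.706752, -0.20268), ∇g = (3.538936, 3.865856, 7.218928) → (1.142288, 2.706752, -0.20268) − 0.02·(3.538936, 3.865856, 7.218928) = (1.07150928, 2.62943488, -0.34705856)
v = 2.62943488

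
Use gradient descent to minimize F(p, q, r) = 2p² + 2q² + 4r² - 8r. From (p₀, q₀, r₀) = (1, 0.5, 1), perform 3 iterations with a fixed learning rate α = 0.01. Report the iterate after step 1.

∇F = (4p, 4q, 8r - 8)
(p₁, q₁, r₁) = (1, 0.5, 1) − 0.01·(4, 2, 0) = (0.96, 0.48, 1)

(0.96, 0.48, 1)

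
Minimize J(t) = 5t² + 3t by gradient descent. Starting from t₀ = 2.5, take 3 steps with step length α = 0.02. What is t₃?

1.1336

J′(t) = 10t + 3
t₁ = 2.5 − 0.02·28 = 1.94
t₂ = 1.94 − 0.02·22.4 = 1.492
t₃ = 1.492 − 0.02·17.92 = 1.1336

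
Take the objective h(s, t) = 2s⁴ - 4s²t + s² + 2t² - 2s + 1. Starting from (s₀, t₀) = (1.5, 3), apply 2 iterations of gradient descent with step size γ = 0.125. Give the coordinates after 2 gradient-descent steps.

(-6.9375, 4.4375)

∇h = (8s³ - 8st + 2s - 2, -4s² + 4t)
Step 1: at (1.5, 3), ∇h = (-8, 3) → (1.5, 3) − 0.125·(-8, 3) = (2.5, 2.625)
Step 2: at (2.5, 2.625), ∇h = (75.5, -14.5) → (2.5, 2.625) − 0.125·(75.5, -14.5) = (-6.9375, 4.4375)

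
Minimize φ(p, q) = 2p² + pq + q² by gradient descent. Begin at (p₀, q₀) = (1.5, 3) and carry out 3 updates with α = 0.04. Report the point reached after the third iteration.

(0.616128, 2.209344)

∇φ = (4p + q, p + 2q)
(p₁, q₁) = (1.5, 3) − 0.04·(9, 7.5) = (1.14, 2.7)
(p₂, q₂) = (1.14, 2.7) − 0.04·(7.26, 6.54) = (0.8496, 2.4384)
(p₃, q₃) = (0.8496, 2.4384) − 0.04·(5.8368, 5.7264) = (0.616128, 2.209344)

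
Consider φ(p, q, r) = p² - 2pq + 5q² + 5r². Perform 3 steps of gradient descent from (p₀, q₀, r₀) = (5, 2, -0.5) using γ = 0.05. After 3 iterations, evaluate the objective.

13.50900325

∇φ = (2p - 2q, -2p + 10q, 10r)
Step 1: at (5, 2, -0.5), ∇φ = (6, 10, -5) → (5, 2, -0.5) − 0.05·(6, 10, -5) = (4.7, 1.5, -0.25)
Step 2: at (4.7, 1.5, -0.25), ∇φ = (6.4, 5.6, -2.5) → (4.7, 1.5, -0.25) − 0.05·(6.4, 5.6, -2.5) = (4.38, 1.22, -0.125)
Step 3: at (4.38, 1.22, -0.125), ∇φ = (6.32, 3.44, -1.25) → (4.38, 1.22, -0.125) − 0.05·(6.32, 3.44, -1.25) = (4.064, 1.048, -0.0625)
φ(4.064, 1.048, -0.0625) = 13.50900325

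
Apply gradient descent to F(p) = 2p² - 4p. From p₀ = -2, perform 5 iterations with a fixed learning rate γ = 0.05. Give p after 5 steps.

0.01696

F′(p) = 4p - 4
Step 1: F′(-2) = -12; p₁ = -2 − 0.05·(-12) = -1.4
Step 2: F′(-1.4) = -9.6; p₂ = -1.4 − 0.05·(-9.6) = -0.92
Step 3: F′(-0.92) = -7.68; p₃ = -0.92 − 0.05·(-7.68) = -0.536
Step 4: F′(-0.536) = -6.144; p₄ = -0.536 − 0.05·(-6.144) = -0.2288
Step 5: F′(-0.2288) = -4.9152; p₅ = -0.2288 − 0.05·(-4.9152) = 0.01696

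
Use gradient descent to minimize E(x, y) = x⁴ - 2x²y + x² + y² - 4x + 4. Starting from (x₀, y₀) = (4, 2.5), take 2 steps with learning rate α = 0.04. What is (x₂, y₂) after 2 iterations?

∇E = (4x³ - 4xy + 2x - 4, -2x² + 2y)
Step 1: at (4, 2.5), ∇E = (220, -27) → (4, 2.5) − 0.04·(220, -27) = (-4.8, 3.58)
Step 2: at (-4.8, 3.58), ∇E = (-387.232, -38.92) → (-4.8, 3.58) − 0.04·(-387.232, -38.92) = (10.68928, 5.1368)

(10.68928, 5.1368)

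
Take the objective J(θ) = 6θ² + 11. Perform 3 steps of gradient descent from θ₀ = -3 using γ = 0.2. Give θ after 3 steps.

J′(θ) = 12θ
Step 1: J′(-3) = -36; θ₁ = -3 − 0.2·(-36) = 4.2
Step 2: J′(4.2) = 50.4; θ₂ = 4.2 − 0.2·50.4 = -5.88
Step 3: J′(-5.88) = -70.56; θ₃ = -5.88 − 0.2·(-70.56) = 8.232

8.232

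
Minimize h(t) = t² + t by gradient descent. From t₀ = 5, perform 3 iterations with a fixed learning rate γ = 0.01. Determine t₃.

4.676556

h′(t) = 2t + 1
Step 1: h′(5) = 11; t₁ = 5 − 0.01·11 = 4.89
Step 2: h′(4.89) = 10.78; t₂ = 4.89 − 0.01·10.78 = 4.7822
Step 3: h′(4.7822) = 10.5644; t₃ = 4.7822 − 0.01·10.5644 = 4.676556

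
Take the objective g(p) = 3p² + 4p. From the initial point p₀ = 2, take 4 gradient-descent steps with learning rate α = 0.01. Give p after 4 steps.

g′(p) = 6p + 4
p₁ = 2 − 0.01·16 = 1.84
p₂ = 1.84 − 0.01·15.04 = 1.6896
p₃ = 1.6896 − 0.01·14.1376 = 1.548224
p₄ = 1.548224 − 0.01·13.289344 = 1.41533056

1.41533056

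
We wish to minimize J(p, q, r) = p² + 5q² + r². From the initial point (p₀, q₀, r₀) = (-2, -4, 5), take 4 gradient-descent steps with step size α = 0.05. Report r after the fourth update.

3.2805

∇J = (2p, 10q, 2r)
Step 1: at (-2, -4, 5), ∇J = (-4, -40, 10) → (-2, -4, 5) − 0.05·(-4, -40, 10) = (-1.8, -2, 4.5)
Step 2: at (-1.8, -2, 4.5), ∇J = (-3.6, -20, 9) → (-1.8, -2, 4.5) − 0.05·(-3.6, -20, 9) = (-1.62, -1, 4.05)
Step 3: at (-1.62, -1, 4.05), ∇J = (-3.24, -10, 8.1) → (-1.62, -1, 4.05) − 0.05·(-3.24, -10, 8.1) = (-1.458, -0.5, 3.645)
Step 4: at (-1.458, -0.5, 3.645), ∇J = (-2.916, -5, 7.29) → (-1.458, -0.5, 3.645) − 0.05·(-2.916, -5, 7.29) = (-1.3122, -0.25, 3.2805)
r = 3.2805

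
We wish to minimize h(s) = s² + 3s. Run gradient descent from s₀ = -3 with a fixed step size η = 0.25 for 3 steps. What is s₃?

-1.6875

h′(s) = 2s + 3
Step 1: h′(-3) = -3; s₁ = -3 − 0.25·(-3) = -2.25
Step 2: h′(-2.25) = -1.5; s₂ = -2.25 − 0.25·(-1.5) = -1.875
Step 3: h′(-1.875) = -0.75; s₃ = -1.875 − 0.25·(-0.75) = -1.6875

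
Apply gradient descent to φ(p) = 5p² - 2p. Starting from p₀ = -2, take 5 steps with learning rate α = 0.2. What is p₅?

φ′(p) = 10p - 2
Step 1: φ′(-2) = -22; p₁ = -2 − 0.2·(-22) = 2.4
Step 2: φ′(2.4) = 22; p₂ = 2.4 − 0.2·22 = -2
Step 3: φ′(-2) = -22; p₃ = -2 − 0.2·(-22) = 2.4
Step 4: φ′(2.4) = 22; p₄ = 2.4 − 0.2·22 = -2
Step 5: φ′(-2) = -22; p₅ = -2 − 0.2·(-22) = 2.4

2.4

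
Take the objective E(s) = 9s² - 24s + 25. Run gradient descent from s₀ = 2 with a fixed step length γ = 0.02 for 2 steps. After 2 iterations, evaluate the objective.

9.67108864

E′(s) = 18s - 24
Step 1: E′(2) = 12; s₁ = 2 − 0.02·12 = 1.76
Step 2: E′(1.76) = 7.68; s₂ = 1.76 − 0.02·7.68 = 1.6064
E(1.6064) = 9.67108864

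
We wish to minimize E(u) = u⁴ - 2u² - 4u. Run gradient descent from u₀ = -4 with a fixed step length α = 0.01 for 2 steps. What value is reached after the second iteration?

E′(u) = 4u³ - 4u - 4
u₁ = -4 − 0.01·(-244) = -1.56
u₂ = -1.56 − 0.01·(-12.945664) = -1.43054336

-1.43054336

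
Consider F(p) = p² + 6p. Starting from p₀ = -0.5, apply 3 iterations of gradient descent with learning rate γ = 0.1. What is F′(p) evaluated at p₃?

F′(p) = 2p + 6
Step 1: F′(-0.5) = 5; p₁ = -0.5 − 0.1·5 = -1
Step 2: F′(-1) = 4; p₂ = -1 − 0.1·4 = -1.4
Step 3: F′(-1.4) = 3.2; p₃ = -1.4 − 0.1·3.2 = -1.72
F′(p) at (-1.72) = 2.56

2.56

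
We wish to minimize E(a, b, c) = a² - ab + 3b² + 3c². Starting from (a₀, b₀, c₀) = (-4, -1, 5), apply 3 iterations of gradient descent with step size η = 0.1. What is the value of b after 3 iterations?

∇E = (2a - b, -a + 6b, 6c)
Step 1: at (-4, -1, 5), ∇E = (-7, -2, 30) → (-4, -1, 5) − 0.1·(-7, -2, 30) = (-3.3, -0.8, 2)
Step 2: at (-3.3, -0.8, 2), ∇E = (-5.8, -1.5, 12) → (-3.3, -0.8, 2) − 0.1·(-5.8, -1.5, 12) = (-2.72, -0.65, 0.8)
Step 3: at (-2.72, -0.65, 0.8), ∇E = (-4.79, -1.18, 4.8) → (-2.72, -0.65, 0.8) − 0.1·(-4.79, -1.18, 4.8) = (-2.241, -0.532, 0.32)
b = -0.532

-0.532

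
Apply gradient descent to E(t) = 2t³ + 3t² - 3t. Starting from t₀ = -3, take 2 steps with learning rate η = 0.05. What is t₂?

E′(t) = 6t² + 6t - 3
t₁ = -3 − 0.05·33 = -4.65
t₂ = -4.65 − 0.05·98.835 = -9.59175

-9.59175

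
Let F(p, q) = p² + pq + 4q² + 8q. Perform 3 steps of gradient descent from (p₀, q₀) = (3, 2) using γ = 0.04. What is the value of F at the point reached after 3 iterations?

∇F = (2p + q, p + 8q + 8)
Step 1: at (3, 2), ∇F = (8, 27) → (3, 2) − 0.04·(8, 27) = (2.68, 0.92)
Step 2: at (2.68, 0.92), ∇F = (6.28, 18.04) → (2.68, 0.92) − 0.04·(6.28, 18.04) = (2.4288, 0.1984)
Step 3: at (2.4288, 0.1984), ∇F = (5.056, 12.016) → (2.4288, 0.1984) − 0.04·(5.056, 12.016) = (2.22656, -0.28224)
F(2.22656, -0.28224) = 2.3898628096

2.3898628096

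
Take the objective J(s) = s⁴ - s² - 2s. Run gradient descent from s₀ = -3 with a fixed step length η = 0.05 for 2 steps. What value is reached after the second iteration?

0.3904

J′(s) = 4s³ - 2s - 2
s₁ = -3 − 0.05·(-104) = 2.2
s₂ = 2.2 − 0.05·36.192 = 0.3904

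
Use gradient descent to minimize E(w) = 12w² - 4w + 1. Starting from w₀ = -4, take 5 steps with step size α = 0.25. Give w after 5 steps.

13021

E′(w) = 24w - 4
w₁ = -4 − 0.25·(-100) = 21
w₂ = 21 − 0.25·500 = -104
w₃ = -104 − 0.25·(-2500) = 521
w₄ = 521 − 0.25·12500 = -2604
w₅ = -2604 − 0.25·(-62500) = 13021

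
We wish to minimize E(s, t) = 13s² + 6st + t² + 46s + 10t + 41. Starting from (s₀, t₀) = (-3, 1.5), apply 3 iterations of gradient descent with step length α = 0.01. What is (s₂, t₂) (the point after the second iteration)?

(-2.6028, 1.5852)

∇E = (26s + 6t + 46, 6s + 2t + 10)
Step 1: at (-3, 1.5), ∇E = (-23, -5) → (-3, 1.5) − 0.01·(-23, -5) = (-2.77, 1.55)
Step 2: at (-2.77, 1.55), ∇E = (-16.72, -3.52) → (-2.77, 1.55) − 0.01·(-16.72, -3.52) = (-2.6028, 1.5852)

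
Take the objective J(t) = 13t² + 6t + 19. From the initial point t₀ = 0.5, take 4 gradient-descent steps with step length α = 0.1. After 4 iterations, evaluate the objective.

J′(t) = 26t + 6
t₁ = 0.5 − 0.1·19 = -1.4
t₂ = -1.4 − 0.1·(-30.4) = 1.64
t₃ = 1.64 − 0.1·48.64 = -3.224
t₄ = -3.224 − 0.1·(-77.824) = 4.5584
J(4.5584) = 316.47753728

316.47753728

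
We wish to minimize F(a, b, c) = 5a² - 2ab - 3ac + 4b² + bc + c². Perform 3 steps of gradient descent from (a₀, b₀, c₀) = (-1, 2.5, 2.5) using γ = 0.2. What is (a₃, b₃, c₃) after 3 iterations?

(7.016, -3.908, -1.392)

∇F = (10a - 2b - 3c, -2a + 8b + c, -3a + b + 2c)
(a₁, b₁, c₁) = (-1, 2.5, 2.5) − 0.2·(-22.5, 24.5, 10.5) = (3.5, -2.4, 0.4)
(a₂, b₂, c₂) = (3.5, -2.4, 0.4) − 0.2·(38.6, -25.8, -12.1) = (-4.22, 2.76, 2.82)
(a₃, b₃, c₃) = (-4.22, 2.76, 2.82) − 0.2·(-56.18, 33.34, 21.06) = (7.016, -3.908, -1.392)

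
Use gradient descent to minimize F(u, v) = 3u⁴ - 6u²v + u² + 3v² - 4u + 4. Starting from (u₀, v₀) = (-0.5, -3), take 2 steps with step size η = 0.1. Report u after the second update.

∇F = (12u³ - 12uv + 2u - 4, -6u² + 6v)
Step 1: at (-0.5, -3), ∇F = (-24.5, -19.5) → (-0.5, -3) − 0.1·(-24.5, -19.5) = (1.95, -1.05)
Step 2: at (1.95, -1.05), ∇F = (113.4485, -29.115) → (1.95, -1.05) − 0.1·(113.4485, -29.115) = (-9.39485, 1.8615)
u = -9.39485

-9.39485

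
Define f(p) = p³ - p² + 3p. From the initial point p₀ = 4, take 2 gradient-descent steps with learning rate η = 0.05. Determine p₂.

f′(p) = 3p² - 2p + 3
p₁ = 4 − 0.05·43 = 1.85
p₂ = 1.85 − 0.05·9.5675 = 1.371625

1.371625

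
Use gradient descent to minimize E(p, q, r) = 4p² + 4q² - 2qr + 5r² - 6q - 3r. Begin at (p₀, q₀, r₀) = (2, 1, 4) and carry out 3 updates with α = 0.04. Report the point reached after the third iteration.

∇E = (8p, 8q - 2r - 6, -2q + 10r - 3)
(p₁, q₁, r₁) = (2, 1, 4) − 0.04·(16, -6, 35) = (1.36, 1.24, 2.6)
(p₂, q₂, r₂) = (1.36, 1.24, 2.6) − 0.04·(10.88, -1.28, 20.52) = (0.9248, 1.2912, 1.7792)
(p₃, q₃, r₃) = (0.9248, 1.2912, 1.7792) − 0.04·(7.3984, 0.7712, 12.2096) = (0.628864, 1.260352, 1.290816)

(0.628864, 1.260352, 1.290816)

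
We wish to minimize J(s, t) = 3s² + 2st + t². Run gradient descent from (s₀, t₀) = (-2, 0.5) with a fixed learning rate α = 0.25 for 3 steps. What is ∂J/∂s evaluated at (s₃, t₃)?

3.5

∇J = (6s + 2t, 2s + 2t)
Step 1: at (-2, 0.5), ∇J = (-11, -3) → (-2, 0.5) − 0.25·(-11, -3) = (0.75, 1.25)
Step 2: at (0.75, 1.25), ∇J = (7, 4) → (0.75, 1.25) − 0.25·(7, 4) = (-1, 0.25)
Step 3: at (-1, 0.25), ∇J = (-5.5, -1.5) → (-1, 0.25) − 0.25·(-5.5, -1.5) = (0.375, 0.625)
∂J/∂s at (0.375, 0.625) = 3.5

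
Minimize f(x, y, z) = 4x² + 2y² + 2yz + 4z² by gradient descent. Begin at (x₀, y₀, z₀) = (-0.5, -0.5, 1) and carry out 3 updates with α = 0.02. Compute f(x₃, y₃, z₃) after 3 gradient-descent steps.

∇f = (8x, 4y + 2z, 2y + 8z)
(x₁, y₁, z₁) = (-0.5, -0.5, 1) − 0.02·(-4, 0, 7) = (-0.42, -0.5, 0.86)
(x₂, y₂, z₂) = (-0.42, -0.5, 0.86) − 0.02·(-3.36, -0.28, 5.88) = (-0.3528, -0.4944, 0.7424)
(x₃, y₃, z₃) = (-0.3528, -0.4944, 0.7424) − 0.02·(-2.8224, -0.4928, 4.9504) = (-0.296352, -0.484544, 0.643392)
f(-0.296352, -0.484544, 0.643392) = 1.853173403648

1.853173403648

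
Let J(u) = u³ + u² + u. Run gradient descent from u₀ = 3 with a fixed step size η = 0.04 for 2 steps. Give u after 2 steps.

1.146048

J′(u) = 3u² + 2u + 1
u₁ = 3 − 0.04·34 = 1.64
u₂ = 1.64 − 0.04·12.3488 = 1.146048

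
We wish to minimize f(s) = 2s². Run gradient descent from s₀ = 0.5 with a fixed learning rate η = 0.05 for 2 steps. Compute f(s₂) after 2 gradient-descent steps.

f′(s) = 4s
Step 1: f′(0.5) = 2; s₁ = 0.5 − 0.05·2 = 0.4
Step 2: f′(0.4) = 1.6; s₂ = 0.4 − 0.05·1.6 = 0.32
f(0.32) = 0.2048

0.2048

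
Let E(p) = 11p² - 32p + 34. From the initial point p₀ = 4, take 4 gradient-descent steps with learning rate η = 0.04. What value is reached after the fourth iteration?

E′(p) = 22p - 32
p₁ = 4 − 0.04·56 = 1.76
p₂ = 1.76 − 0.04·6.72 = 1.4912
p₃ = 1.4912 − 0.04·0.8064 = 1.458944
p₄ = 1.458944 − 0.04·0.096768 = 1.45507328

1.45507328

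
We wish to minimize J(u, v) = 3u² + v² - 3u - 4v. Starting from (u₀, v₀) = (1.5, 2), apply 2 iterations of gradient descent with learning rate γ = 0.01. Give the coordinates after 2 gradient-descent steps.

∇J = (6u - 3, 2v - 4)
(u₁, v₁) = (1.5, 2) − 0.01·(6, 0) = (1.44, 2)
(u₂, v₂) = (1.44, 2) − 0.01·(5.64, 0) = (1.3836, 2)

(1.3836, 2)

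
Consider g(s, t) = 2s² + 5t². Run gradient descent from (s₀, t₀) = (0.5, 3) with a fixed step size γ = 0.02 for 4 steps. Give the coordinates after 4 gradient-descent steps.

(0.35819648, 1.2288)

∇g = (4s, 10t)
(s₁, t₁) = (0.5, 3) − 0.02·(2, 30) = (0.46, 2.4)
(s₂, t₂) = (0.46, 2.4) − 0.02·(1.84, 24) = (0.4232, 1.92)
(s₃, t₃) = (0.4232, 1.92) − 0.02·(1.6928, 19.2) = (0.389344, 1.536)
(s₄, t₄) = (0.389344, 1.536) − 0.02·(1.557376, 15.36) = (0.35819648, 1.2288)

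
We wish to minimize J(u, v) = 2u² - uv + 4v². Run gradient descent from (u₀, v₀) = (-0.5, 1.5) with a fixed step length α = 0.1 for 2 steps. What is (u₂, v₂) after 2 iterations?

∇J = (4u - v, -u + 8v)
Step 1: at (-0.5, 1.5), ∇J = (-3.5, 12.5) → (-0.5, 1.5) − 0.1·(-3.5, 12.5) = (-0.15, 0.25)
Step 2: at (-0.15, 0.25), ∇J = (-0.85, 2.15) → (-0.15, 0.25) − 0.1·(-0.85, 2.15) = (-0.065, 0.035)

(-0.065, 0.035)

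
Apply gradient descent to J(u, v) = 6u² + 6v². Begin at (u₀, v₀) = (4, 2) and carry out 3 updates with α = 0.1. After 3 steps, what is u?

-0.032

∇J = (12u, 12v)
Step 1: at (4, 2), ∇J = (48, 24) → (4, 2) − 0.1·(48, 24) = (-0.8, -0.4)
Step 2: at (-0.8, -0.4), ∇J = (-9.6, -4.8) → (-0.8, -0.4) − 0.1·(-9.6, -4.8) = (0.16, 0.08)
Step 3: at (0.16, 0.08), ∇J = (1.92, 0.96) → (0.16, 0.08) − 0.1·(1.92, 0.96) = (-0.032, -0.016)
u = -0.032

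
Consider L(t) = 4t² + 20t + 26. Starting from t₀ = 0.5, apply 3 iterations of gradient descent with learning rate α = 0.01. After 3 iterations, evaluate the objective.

22.828780048384

L′(t) = 8t + 20
Step 1: L′(0.5) = 24; t₁ = 0.5 − 0.01·24 = 0.26
Step 2: L′(0.26) = 22.08; t₂ = 0.26 − 0.01·22.08 = 0.0392
Step 3: L′(0.0392) = 20.3136; t₃ = 0.0392 − 0.01·20.3136 = -0.163936
L(-0.163936) = 22.828780048384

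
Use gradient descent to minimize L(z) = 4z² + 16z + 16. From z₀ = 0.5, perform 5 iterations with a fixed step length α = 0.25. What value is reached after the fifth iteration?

-4.5

L′(z) = 8z + 16
Step 1: L′(0.5) = 20; z₁ = 0.5 − 0.25·20 = -4.5
Step 2: L′(-4.5) = -20; z₂ = -4.5 − 0.25·(-20) = 0.5
Step 3: L′(0.5) = 20; z₃ = 0.5 − 0.25·20 = -4.5
Step 4: L′(-4.5) = -20; z₄ = -4.5 − 0.25·(-20) = 0.5
Step 5: L′(0.5) = 20; z₅ = 0.5 − 0.25·20 = -4.5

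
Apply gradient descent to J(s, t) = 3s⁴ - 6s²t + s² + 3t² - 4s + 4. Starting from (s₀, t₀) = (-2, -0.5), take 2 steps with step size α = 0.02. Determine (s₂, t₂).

(0.38240768, 0.047488)

∇J = (12s³ - 12st + 2s - 4, -6s² + 6t)
(s₁, t₁) = (-2, -0.5) − 0.02·(-116, -27) = (0.32, 0.04)
(s₂, t₂) = (0.32, 0.04) − 0.02·(-3.120384, -0.3744) = (0.38240768, 0.047488)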